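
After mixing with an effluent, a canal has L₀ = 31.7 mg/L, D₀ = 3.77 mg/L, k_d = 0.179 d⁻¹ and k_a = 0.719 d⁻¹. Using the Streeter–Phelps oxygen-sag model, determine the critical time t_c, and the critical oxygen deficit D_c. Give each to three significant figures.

t_c = [1/(k_a−k_d)] ln[(k_a/k_d)(1 − D₀(k_a−k_d)/(k_d L₀))]
= [1/(0.719−0.179)] ln[(0.719/0.179)(1 − 3.77×0.5400/(0.179×31.7))]
= (1/0.5400) ln[4.017 × 0.6412] = 1.852 × ln(2.576) = 1.852 × 0.9461 = 1.752 d.
L(t_c) = L₀ e^(−k_d t_c) = 31.7 × 0.7308 = 23.17 mg/L, and at the critical point k_a D_c = k_d L, so D_c = (0.179/0.719) × 23.17 = 5.767 mg/L.

t_c ≈ 1.75 d; D_c ≈ 5.77 mg/L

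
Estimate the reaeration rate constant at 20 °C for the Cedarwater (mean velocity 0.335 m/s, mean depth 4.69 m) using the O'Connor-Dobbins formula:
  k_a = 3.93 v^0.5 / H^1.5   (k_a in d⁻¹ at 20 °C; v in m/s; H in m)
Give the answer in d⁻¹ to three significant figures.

k_a ≈ 0.224 d⁻¹

k_a = 3.93 × 0.335^0.5 / 4.69^1.5 = 3.93 × 0.5788 / 10.16 = 0.2240 d⁻¹.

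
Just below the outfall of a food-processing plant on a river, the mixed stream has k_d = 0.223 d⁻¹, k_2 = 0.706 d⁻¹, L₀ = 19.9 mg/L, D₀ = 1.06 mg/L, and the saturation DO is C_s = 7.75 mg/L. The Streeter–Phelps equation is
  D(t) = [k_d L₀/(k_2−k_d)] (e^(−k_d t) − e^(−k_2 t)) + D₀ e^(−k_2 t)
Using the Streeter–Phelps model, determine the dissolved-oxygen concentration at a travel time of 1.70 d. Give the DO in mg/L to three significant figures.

DO ≈ 3.91 mg/L

k_d L₀/(k_2−k_d) = 0.223×19.9/(0.706−0.223) = 4.438/0.4830 = 9.188 mg/L.
e^(−k_d t) = e^(−0.223×1.700) = 0.6845; e^(−k_2 t) = e^(−0.706×1.700) = 0.3011.
D = 9.188 × (0.6845 − 0.3011) + 1.06 × 0.3011 = 3.522 + 0.3192 = 3.841 mg/L.
DO = C_s − D = 7.75 − 3.841 = 3.909 mg/L.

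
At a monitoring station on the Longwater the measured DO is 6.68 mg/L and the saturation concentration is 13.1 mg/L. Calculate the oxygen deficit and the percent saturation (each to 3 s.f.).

D = C_s − C = 13.1 − 6.68 = 6.42 mg/L.
% saturation = 6.68/13.1 × 100 = 51.0 %.

D ≈ 6.42 mg/L; 51.0 % saturation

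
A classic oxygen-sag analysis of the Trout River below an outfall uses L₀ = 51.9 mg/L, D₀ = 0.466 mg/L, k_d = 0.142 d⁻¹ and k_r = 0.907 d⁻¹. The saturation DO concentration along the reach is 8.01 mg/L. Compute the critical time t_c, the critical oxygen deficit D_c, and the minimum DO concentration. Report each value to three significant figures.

At the critical point dD/dt = 0, so k_d L₀ e^(−k_d t) = k_r D. Substituting D(t) from the Streeter–Phelps equation and solving for t gives
t_c = ln[(k_r/k_d)(1 − D₀(k_r−k_d)/(k_d L₀))] / (k_r−k_d).
Here k_r−k_d = 0.7650 d⁻¹ and 1 − D₀(k_r−k_d)/(k_d L₀) = 1 − 0.466×0.7650/(0.142×51.9) = 0.9516, so
t_c = ln(6.387 × 0.9516) / 0.7650 = 1.805 / 0.7650 = 2.359 d.
L(t_c) = L₀ e^(−k_d t_c) = 51.9 × 0.7153 = 37.13 mg/L, and at the critical point k_r D_c = k_d L, so D_c = (0.142/0.907) × 37.13 = 5.812 mg/L.
Minimum DO = C_s − D_c = 8.01 − 5.812 = 2.198 mg/L.

t_c ≈ 2.36 d; D_c ≈ 5.81 mg/L; min DO ≈ 2.20 mg/L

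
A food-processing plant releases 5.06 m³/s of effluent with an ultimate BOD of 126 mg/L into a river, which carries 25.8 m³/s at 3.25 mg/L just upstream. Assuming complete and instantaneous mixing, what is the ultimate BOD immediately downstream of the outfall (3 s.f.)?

23.4 mg/L

Flow-weighted mixing: C = (Q_r C_r + Q_w C_w)/(Q_r + Q_w)
= (25.8×3.25 + 5.06×126)/(25.8 + 5.06) = 721.4/30.86 = 23.38 mg/L.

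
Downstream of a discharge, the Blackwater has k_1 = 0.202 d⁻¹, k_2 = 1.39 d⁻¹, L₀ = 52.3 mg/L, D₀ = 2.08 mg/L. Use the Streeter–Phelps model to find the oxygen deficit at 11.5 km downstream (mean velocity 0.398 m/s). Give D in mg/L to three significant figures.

D ≈ 4.03 mg/L

Travel time t = x/v = 11.5 km / (0.398 m/s) = 11500 m / 0.398 m/s = 28890 s = 0.3344 d.
k_1 L₀/(k_2−k_1) = 0.202×52.3/(1.39−0.202) = 10.56/1.188 = 8.893 mg/L.
e^(−k_1 t) = e^(−0.202×0.3344) = 0.9347; e^(−k_2 t) = e^(−1.39×0.3344) = 0.6282.
D = 8.893 × (0.9347 − 0.6282) + 2.08 × 0.6282 = 2.725 + 1.307 = 4.032 mg/L.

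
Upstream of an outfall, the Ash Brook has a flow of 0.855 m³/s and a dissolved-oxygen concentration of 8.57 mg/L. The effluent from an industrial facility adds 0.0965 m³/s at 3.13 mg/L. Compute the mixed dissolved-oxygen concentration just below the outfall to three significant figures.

Flow-weighted mixing: C = (Q_r C_r + Q_w C_w)/(Q_r + Q_w)
= (0.855×8.57 + 0.0965×3.13)/(0.855 + 0.0965) = 7.629/0.9515 = 8.018 mg/L.

8.02 mg/L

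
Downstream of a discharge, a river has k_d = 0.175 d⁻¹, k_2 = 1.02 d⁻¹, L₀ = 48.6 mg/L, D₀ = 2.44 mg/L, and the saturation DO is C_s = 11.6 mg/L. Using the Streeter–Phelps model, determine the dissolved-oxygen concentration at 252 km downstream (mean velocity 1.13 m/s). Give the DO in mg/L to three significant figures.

Travel time t = x/v = 252 km / (1.13 m/s) = 252000 m / 1.13 m/s = 223000 s = 2.581 d.
k_d L₀/(k_2−k_d) = 0.175×48.6/(1.02−0.175) = 8.505/0.8450 = 10.07 mg/L.
e^(−k_d t) = e^(−0.175×2.581) = 0.6365; e^(−k_2 t) = e^(−1.02×2.581) = 0.07188.
D = 10.07 × (0.6365 − 0.07188) + 2.44 × 0.07188 = 5.683 + 0.1754 = 5.859 mg/L.
DO = C_s − D = 11.6 − 5.859 = 5.741 mg/L.

DO ≈ 5.74 mg/L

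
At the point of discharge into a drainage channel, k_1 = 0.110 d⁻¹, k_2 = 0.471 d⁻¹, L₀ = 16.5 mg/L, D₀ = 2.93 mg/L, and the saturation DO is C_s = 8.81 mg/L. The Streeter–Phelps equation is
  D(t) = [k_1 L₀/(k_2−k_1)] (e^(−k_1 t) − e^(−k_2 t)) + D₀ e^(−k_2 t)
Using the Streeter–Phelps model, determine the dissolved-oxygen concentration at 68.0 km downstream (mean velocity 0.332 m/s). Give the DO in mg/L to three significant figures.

Travel time t = x/v = 68.0 km / (0.332 m/s) = 68000 m / 0.332 m/s = 204800 s = 2.371 d.
k_1 L₀/(k_2−k_1) = 0.110×16.5/(0.471−0.110) = 1.815/0.3610 = 5.028 mg/L.
e^(−k_1 t) = e^(−0.110×2.371) = 0.7705; e^(−k_2 t) = e^(−0.471×2.371) = 0.3274.
D = 5.028 × (0.7705 − 0.3274) + 2.93 × 0.3274 = 2.228 + 0.9593 = 3.187 mg/L.
DO = C_s − D = 8.81 − 3.187 = 5.623 mg/L.

DO ≈ 5.62 mg/L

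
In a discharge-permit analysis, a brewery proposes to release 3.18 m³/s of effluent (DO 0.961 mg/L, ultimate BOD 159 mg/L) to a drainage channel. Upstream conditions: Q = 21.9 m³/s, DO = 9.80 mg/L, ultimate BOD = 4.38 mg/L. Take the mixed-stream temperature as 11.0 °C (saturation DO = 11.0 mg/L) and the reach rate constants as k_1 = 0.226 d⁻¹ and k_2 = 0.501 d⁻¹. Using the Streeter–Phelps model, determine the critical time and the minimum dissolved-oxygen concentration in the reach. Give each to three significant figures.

t_c ≈ 2.44 d; minimum DO ≈ 4.77 mg/L

Mixed DO = (21.9×9.80 + 3.18×0.961)/(21.9+3.18) = 217.7/25.08 = 8.679 mg/L.
Mixed L₀ = (21.9×4.38 + 3.18×159)/(25.08) = 601.5/25.08 = 23.98 mg/L.
Initial deficit D₀ = C_s − DO₀ = 11.0 − 8.679 = 2.321 mg/L.
t_c = (1/0.2750) ln[(0.501/0.226)(1 − 2.321×0.2750/(0.226×23.98))] = 3.636 × ln(1.956) = 2.439 d.
D_c = (0.226/0.501) × 23.98 × e^(−0.226×2.439) = 0.4511 × 23.98 × 0.5762 = 6.234 mg/L.
Minimum DO = 11.0 − 6.234 = 4.766 mg/L.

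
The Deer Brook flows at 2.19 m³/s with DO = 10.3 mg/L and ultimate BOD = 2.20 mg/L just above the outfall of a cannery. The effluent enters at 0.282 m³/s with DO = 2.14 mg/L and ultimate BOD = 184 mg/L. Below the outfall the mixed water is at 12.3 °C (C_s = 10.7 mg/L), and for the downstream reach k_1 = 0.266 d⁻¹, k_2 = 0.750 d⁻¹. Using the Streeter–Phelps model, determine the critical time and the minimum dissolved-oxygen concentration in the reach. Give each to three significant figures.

t_c ≈ 1.91 d; minimum DO ≈ 5.81 mg/L

Mixed DO = (2.19×10.3 + 0.282×2.14)/(2.19+0.282) = 23.16/2.472 = 9.369 mg/L.
Mixed L₀ = (2.19×2.20 + 0.282×184)/(2.472) = 56.71/2.472 = 22.94 mg/L.
Initial deficit D₀ = C_s − DO₀ = 10.7 − 9.369 = 1.331 mg/L.
t_c = (1/0.4840) ln[(0.750/0.266)(1 − 1.331×0.4840/(0.266×22.94))] = 2.066 × ln(2.522) = 1.911 d.
D_c = (0.266/0.750) × 22.94 × e^(−0.266×1.911) = 0.3547 × 22.94 × 0.6015 = 4.893 mg/L.
Minimum DO = 10.7 − 4.893 = 5.807 mg/L.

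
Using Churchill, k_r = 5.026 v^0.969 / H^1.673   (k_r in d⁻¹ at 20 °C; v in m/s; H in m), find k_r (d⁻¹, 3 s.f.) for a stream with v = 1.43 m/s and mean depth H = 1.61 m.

k_r ≈ 3.20 d⁻¹

k_r = 5.026 × 1.43^0.969 / 1.61^1.673 = 5.026 × 1.414 / 2.218 = 3.204 d⁻¹.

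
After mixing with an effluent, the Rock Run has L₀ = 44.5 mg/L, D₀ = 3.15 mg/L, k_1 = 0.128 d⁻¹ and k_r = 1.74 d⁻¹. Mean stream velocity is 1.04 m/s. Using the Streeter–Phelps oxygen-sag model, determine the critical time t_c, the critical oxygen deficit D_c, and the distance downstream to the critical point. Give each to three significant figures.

With k_r/k_1 = 13.59 and 1 − D₀(k_r−k_1)/(k_1 L₀) = 0.1085,
t_c = ln(13.59 × 0.1085) / (1.74 − 0.128) = ln(1.475) / 1.612 = 0.3889/1.612 = 0.2413 d.
D_c = (k_1/k_r) L₀ e^(−k_1 t_c) = (0.128/1.74) × 44.5 × e^(−0.128×0.2413) = 0.07356 × 44.5 × 0.9696 = 3.174 mg/L.
x_c = v t_c = 1.04 m/s × 0.2413 d × 86400 s/d = 21680 m ≈ 21.7 km.

t_c ≈ 0.241 d; D_c ≈ 3.17 mg/L; x_c ≈ 21.7 km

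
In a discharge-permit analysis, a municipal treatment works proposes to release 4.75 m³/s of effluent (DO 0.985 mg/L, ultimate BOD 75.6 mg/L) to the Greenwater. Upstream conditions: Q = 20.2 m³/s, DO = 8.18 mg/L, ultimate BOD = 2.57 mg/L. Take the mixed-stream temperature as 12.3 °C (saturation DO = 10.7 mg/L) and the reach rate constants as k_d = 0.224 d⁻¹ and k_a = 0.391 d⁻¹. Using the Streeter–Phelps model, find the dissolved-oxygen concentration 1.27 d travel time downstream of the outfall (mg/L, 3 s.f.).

DO ≈ 5.16 mg/L

Mixed DO = (20.2×8.18 + 4.75×0.985)/(20.2+4.75) = 169.9/24.95 = 6.810 mg/L.
Mixed L₀ = (20.2×2.57 + 4.75×75.6)/(24.95) = 411.0/24.95 = 16.47 mg/L.
Initial deficit D₀ = C_s − DO₀ = 10.7 − 6.810 = 3.890 mg/L.
D(1.27) = [0.224×16.47/(0.391−0.224)](e^(−0.224×1.27) − e^(−0.391×1.27)) + 3.890 e^(−0.391×1.27)
= 22.10 × (0.7524 − 0.6086) + 3.890 × 0.6086 = 5.545 mg/L.
DO = 10.7 − 5.545 = 5.155 mg/L.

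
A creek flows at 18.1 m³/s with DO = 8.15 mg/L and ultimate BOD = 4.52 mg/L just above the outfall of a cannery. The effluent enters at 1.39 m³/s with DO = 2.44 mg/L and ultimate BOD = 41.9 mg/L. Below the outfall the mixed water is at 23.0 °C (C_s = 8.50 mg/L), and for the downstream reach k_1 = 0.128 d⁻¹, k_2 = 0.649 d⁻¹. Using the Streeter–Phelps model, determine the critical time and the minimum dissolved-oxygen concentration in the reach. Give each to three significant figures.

Mixed DO = (18.1×8.15 + 1.39×2.44)/(18.1+1.39) = 150.9/19.49 = 7.743 mg/L.
Mixed L₀ = (18.1×4.52 + 1.39×41.9)/(19.49) = 140.1/19.49 = 7.186 mg/L.
Initial deficit D₀ = C_s − DO₀ = 8.50 − 7.743 = 0.7572 mg/L.
t_c = (1/0.5210) ln[(0.649/0.128)(1 − 0.7572×0.5210/(0.128×7.186))] = 1.919 × ln(2.896) = 2.041 d.
D_c = (0.128/0.649) × 7.186 × e^(−0.128×2.041) = 0.1972 × 7.186 × 0.7701 = 1.091 mg/L.
Minimum DO = 8.50 − 1.091 = 7.409 mg/L.

t_c ≈ 2.04 d; minimum DO ≈ 7.41 mg/L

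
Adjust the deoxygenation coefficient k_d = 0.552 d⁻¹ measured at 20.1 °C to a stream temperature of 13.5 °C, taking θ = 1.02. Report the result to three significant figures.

k_d ≈ 0.484 d⁻¹

k_d(T₂) = k_d(T₁) · θ^(T₂−T₁) = 0.552 × 1.02^(13.5−20.1)
= 0.552 × 1.02^-6.60 = 0.552 × 0.8775 = 0.4844 d⁻¹.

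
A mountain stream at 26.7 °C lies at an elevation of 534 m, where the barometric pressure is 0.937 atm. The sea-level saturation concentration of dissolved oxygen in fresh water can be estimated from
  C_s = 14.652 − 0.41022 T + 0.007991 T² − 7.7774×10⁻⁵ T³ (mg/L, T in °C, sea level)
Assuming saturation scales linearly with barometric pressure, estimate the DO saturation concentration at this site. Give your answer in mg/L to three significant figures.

At sea level: C_s = 14.652 − 0.41022×26.7 + 0.007991×26.7² − 7.7774×10⁻⁵×26.7³ = 7.915 mg/L.
Pressure correction: C_s' = 7.915 × 0.937 = 7.417 mg/L.

C_s ≈ 7.42 mg/L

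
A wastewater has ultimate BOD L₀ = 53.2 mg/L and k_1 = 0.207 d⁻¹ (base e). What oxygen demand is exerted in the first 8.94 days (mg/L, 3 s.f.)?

y_t = L₀(1 − e^(−k_1 t)) = 53.2 × (1 − e^(−0.207×8.94))
= 53.2 × (1 − 0.1571) = 53.2 × 0.8429 = 44.84 mg/L.

y ≈ 44.8 mg/L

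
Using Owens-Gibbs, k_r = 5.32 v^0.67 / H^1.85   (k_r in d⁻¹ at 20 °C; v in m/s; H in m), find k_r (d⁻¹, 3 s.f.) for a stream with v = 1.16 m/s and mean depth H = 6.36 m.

k_r ≈ 0.192 d⁻¹

k_r = 5.32 × 1.16^0.67 / 6.36^1.85 = 5.32 × 1.105 / 30.65 = 0.1917 d⁻¹.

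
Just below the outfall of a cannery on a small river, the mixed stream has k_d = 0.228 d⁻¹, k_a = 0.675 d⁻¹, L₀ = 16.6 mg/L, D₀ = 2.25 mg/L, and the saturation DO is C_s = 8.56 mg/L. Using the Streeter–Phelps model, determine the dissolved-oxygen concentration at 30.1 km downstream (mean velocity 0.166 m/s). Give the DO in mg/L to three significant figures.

Travel time t = x/v = 30.1 km / (0.166 m/s) = 30100 m / 0.166 m/s = 181300 s = 2.099 d.
k_d L₀/(k_a−k_d) = 0.228×16.6/(0.675−0.228) = 3.785/0.4470 = 8.467 mg/L.
e^(−k_d t) = e^(−0.228×2.099) = 0.6197; e^(−k_a t) = e^(−0.675×2.099) = 0.2425.
D = 8.467 × (0.6197 − 0.2425) + 2.25 × 0.2425 = 3.194 + 0.5457 = 3.739 mg/L.
DO = C_s − D = 8.56 − 3.739 = 4.821 mg/L.

DO ≈ 4.82 mg/L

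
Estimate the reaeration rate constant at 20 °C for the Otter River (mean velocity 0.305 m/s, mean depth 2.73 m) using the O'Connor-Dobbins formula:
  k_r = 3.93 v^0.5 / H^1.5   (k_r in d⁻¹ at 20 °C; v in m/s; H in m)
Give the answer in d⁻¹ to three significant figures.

k_r = 3.93 × 0.305^0.5 / 2.73^1.5 = 3.93 × 0.5523 / 4.511 = 0.4812 d⁻¹.

k_r ≈ 0.481 d⁻¹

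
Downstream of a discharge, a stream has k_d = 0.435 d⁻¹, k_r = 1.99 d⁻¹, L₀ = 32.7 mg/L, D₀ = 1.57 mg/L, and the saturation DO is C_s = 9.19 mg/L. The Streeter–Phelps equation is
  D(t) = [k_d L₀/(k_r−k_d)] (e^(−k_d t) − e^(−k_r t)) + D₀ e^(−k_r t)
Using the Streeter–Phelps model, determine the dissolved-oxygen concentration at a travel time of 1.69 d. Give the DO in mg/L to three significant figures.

DO ≈ 5.07 mg/L

k_d L₀/(k_r−k_d) = 0.435×32.7/(1.99−0.435) = 14.22/1.555 = 9.148 mg/L.
e^(−k_d t) = e^(−0.435×1.690) = 0.4794; e^(−k_r t) = e^(−1.99×1.690) = 0.03463.
D = 9.148 × (0.4794 − 0.03463) + 1.57 × 0.03463 = 4.069 + 0.05437 = 4.123 mg/L.
DO = C_s − D = 9.19 − 4.123 = 5.067 mg/L.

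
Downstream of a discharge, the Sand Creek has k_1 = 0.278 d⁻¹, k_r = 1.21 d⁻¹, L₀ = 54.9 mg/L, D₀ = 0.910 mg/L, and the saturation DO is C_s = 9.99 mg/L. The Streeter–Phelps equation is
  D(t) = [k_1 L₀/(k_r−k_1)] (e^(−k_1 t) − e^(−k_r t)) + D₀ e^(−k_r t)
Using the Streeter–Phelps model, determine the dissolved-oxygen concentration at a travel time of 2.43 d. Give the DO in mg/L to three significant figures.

DO ≈ 2.47 mg/L

k_1 L₀/(k_r−k_1) = 0.278×54.9/(1.21−0.278) = 15.26/0.9320 = 16.38 mg/L.
e^(−k_1 t) = e^(−0.278×2.430) = 0.5089; e^(−k_r t) = e^(−1.21×2.430) = 0.05285.
D = 16.38 × (0.5089 − 0.05285) + 0.910 × 0.05285 = 7.468 + 0.04809 = 7.516 mg/L.
DO = C_s − D = 9.99 − 7.516 = 2.474 mg/L.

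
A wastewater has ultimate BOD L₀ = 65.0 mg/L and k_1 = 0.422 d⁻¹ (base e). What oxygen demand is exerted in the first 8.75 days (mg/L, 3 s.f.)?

y_t = L₀(1 − e^(−k_1 t)) = 65.0 × (1 − e^(−0.422×8.75))
= 65.0 × (1 − 0.02491) = 65.0 × 0.9751 = 63.38 mg/L.

y ≈ 63.4 mg/L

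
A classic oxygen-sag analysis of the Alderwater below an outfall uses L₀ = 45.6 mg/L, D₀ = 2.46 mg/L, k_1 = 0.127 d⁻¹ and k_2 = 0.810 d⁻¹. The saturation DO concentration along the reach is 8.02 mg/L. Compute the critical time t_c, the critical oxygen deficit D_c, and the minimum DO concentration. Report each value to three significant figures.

With k_2/k_1 = 6.378 and 1 − D₀(k_2−k_1)/(k_1 L₀) = 0.7099,
t_c = ln(6.378 × 0.7099) / (0.810 − 0.127) = ln(4.528) / 0.6830 = 1.510/0.6830 = 2.211 d.
L(t_c) = L₀ e^(−k_1 t_c) = 45.6 × 0.7552 = 34.44 mg/L, and at the critical point k_2 D_c = k_1 L, so D_c = (0.127/0.810) × 34.44 = 5.399 mg/L.
Minimum DO = C_s − D_c = 8.02 − 5.399 = 2.621 mg/L.

t_c ≈ 2.21 d; D_c ≈ 5.40 mg/L; min DO ≈ 2.62 mg/L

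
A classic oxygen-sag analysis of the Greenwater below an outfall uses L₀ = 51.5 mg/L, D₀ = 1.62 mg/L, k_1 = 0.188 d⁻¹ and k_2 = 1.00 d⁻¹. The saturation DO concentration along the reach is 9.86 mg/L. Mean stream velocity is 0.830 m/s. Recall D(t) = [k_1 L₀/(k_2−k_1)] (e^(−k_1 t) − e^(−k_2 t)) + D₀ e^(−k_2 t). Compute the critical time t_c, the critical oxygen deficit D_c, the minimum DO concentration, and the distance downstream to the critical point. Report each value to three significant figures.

t_c = [1/(k_2−k_1)] ln[(k_2/k_1)(1 − D₀(k_2−k_1)/(k_1 L₀))]
= [1/(1.00−0.188)] ln[(1.00/0.188)(1 − 1.62×0.8120/(0.188×51.5))]
= (1/0.8120) ln[5.319 × 0.8641] = 1.232 × ln(4.596) = 1.232 × 1.525 = 1.878 d.
D_c = (k_1/k_2) L₀ e^(−k_1 t_c) = (0.188/1.00) × 51.5 × e^(−0.188×1.878) = 0.1880 × 51.5 × 0.7025 = 6.801 mg/L.
Minimum DO = C_s − D_c = 9.86 − 6.801 = 3.059 mg/L.
x_c = v t_c = 0.830 m/s × 1.878 d × 86400 s/d = 134700 m ≈ 135 km.

t_c ≈ 1.88 d; D_c ≈ 6.80 mg/L; min DO ≈ 3.06 mg/L; x_c ≈ 135 km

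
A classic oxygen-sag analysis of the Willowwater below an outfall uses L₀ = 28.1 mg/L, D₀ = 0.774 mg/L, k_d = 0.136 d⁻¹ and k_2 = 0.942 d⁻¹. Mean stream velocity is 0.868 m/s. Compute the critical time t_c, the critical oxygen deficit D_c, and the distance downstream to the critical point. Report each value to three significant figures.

With k_2/k_d = 6.926 and 1 − D₀(k_2−k_d)/(k_d L₀) = 0.8368,
t_c = ln(6.926 × 0.8368) / (0.942 − 0.136) = ln(5.796) / 0.8060 = 1.757/0.8060 = 2.180 d.
L(t_c) = L₀ e^(−k_d t_c) = 28.1 × 0.7434 = 20.89 mg/L, and at the critical point k_2 D_c = k_d L, so D_c = (0.136/0.942) × 20.89 = 3.016 mg/L.
x_c = v t_c = 0.868 m/s × 2.180 d × 86400 s/d = 163500 m ≈ 163 km.

t_c ≈ 2.18 d; D_c ≈ 3.02 mg/L; x_c ≈ 163 km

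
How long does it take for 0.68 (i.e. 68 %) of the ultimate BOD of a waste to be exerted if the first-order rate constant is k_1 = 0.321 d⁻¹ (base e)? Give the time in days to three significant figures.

t ≈ 3.55 d

y/L₀ = 1 − e^(−k_1 t) = 0.68 ⇒ e^(−k_1 t) = 0.320
t = −ln(0.320) / 0.321 = 1.139 / 0.321 = 3.550 d.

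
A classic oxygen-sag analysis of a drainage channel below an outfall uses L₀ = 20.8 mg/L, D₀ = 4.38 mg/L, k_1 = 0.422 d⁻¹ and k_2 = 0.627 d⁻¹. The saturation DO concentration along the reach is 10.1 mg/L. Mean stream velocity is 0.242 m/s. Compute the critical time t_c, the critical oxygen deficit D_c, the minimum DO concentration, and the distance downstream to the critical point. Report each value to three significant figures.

At the critical point dD/dt = 0, so k_1 L₀ e^(−k_1 t) = k_2 D. Substituting D(t) from the Streeter–Phelps equation and solving for t gives
t_c = ln[(k_2/k_1)(1 − D₀(k_2−k_1)/(k_1 L₀))] / (k_2−k_1).
Here k_2−k_1 = 0.2050 d⁻¹ and 1 − D₀(k_2−k_1)/(k_1 L₀) = 1 − 4.38×0.2050/(0.422×20.8) = 0.8977, so
t_c = ln(1.486 × 0.8977) / 0.2050 = 0.2880 / 0.2050 = 1.405 d.
D_c = (k_1/k_2) L₀ e^(−k_1 t_c) = (0.422/0.627) × 20.8 × e^(−0.422×1.405) = 0.6730 × 20.8 × 0.5527 = 7.738 mg/L.
Minimum DO = C_s − D_c = 10.1 − 7.738 = 2.362 mg/L.
x_c = v t_c = 0.242 m/s × 1.405 d × 86400 s/d = 29380 m ≈ 29.4 km.

t_c ≈ 1.41 d; D_c ≈ 7.74 mg/L; min DO ≈ 2.36 mg/L; x_c ≈ 29.4 km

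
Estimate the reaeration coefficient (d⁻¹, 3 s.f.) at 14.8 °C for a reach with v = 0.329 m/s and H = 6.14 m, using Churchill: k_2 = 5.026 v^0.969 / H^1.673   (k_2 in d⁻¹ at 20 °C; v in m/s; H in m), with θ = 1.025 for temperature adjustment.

k_2 ≈ 0.0723 d⁻¹

k_2(20) = 5.026 × 0.329^0.969 / 6.14^1.673 = 5.026 × 0.3405 / 20.83 = 0.08218 d⁻¹.
k_2(14.8) = 0.08218 × 1.025^(14.8−20) = 0.08218 × 0.8795 = 0.07228 d⁻¹.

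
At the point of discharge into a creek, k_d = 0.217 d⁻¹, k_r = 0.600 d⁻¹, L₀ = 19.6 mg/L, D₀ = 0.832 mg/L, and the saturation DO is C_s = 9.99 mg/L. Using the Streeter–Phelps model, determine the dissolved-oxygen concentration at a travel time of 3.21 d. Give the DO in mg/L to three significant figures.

k_d L₀/(k_r−k_d) = 0.217×19.6/(0.600−0.217) = 4.253/0.3830 = 11.10 mg/L.
e^(−k_d t) = e^(−0.217×3.210) = 0.4983; e^(−k_r t) = e^(−0.600×3.210) = 0.1457.
D = 11.10 × (0.4983 − 0.1457) + 0.832 × 0.1457 = 3.915 + 0.1212 = 4.036 mg/L.
DO = C_s − D = 9.99 − 4.036 = 5.954 mg/L.

DO ≈ 5.95 mg/L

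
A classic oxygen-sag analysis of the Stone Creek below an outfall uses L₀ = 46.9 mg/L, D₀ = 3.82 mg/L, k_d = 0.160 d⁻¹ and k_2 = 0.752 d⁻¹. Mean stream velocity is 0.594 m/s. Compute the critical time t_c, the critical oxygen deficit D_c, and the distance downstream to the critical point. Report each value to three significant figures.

With k_2/k_d = 4.700 and 1 − D₀(k_2−k_d)/(k_d L₀) = 0.6986,
t_c = ln(4.700 × 0.6986) / (0.752 − 0.160) = ln(3.284) / 0.5920 = 1.189/0.5920 = 2.008 d.
D_c = (k_d/k_2) L₀ e^(−k_d t_c) = (0.160/0.752) × 46.9 × e^(−0.160×2.008) = 0.2128 × 46.9 × 0.7252 = 7.236 mg/L.
x_c = v t_c = 0.594 m/s × 2.008 d × 86400 s/d = 103100 m ≈ 103 km.

t_c ≈ 2.01 d; D_c ≈ 7.24 mg/L; x_c ≈ 103 km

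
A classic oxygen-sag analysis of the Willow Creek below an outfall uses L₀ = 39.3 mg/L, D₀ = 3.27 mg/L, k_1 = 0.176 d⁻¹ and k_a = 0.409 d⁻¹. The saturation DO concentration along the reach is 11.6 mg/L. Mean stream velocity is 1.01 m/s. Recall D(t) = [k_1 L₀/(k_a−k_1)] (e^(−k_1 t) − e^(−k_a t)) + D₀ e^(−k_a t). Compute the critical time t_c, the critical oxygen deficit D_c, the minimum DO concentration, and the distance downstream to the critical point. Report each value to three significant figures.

With k_a/k_1 = 2.324 and 1 − D₀(k_a−k_1)/(k_1 L₀) = 0.8898,
t_c = ln(2.324 × 0.8898) / (0.409 − 0.176) = ln(2.068) / 0.2330 = 0.7265/0.2330 = 3.118 d.
L(t_c) = L₀ e^(−k_1 t_c) = 39.3 × 0.5776 = 22.70 mg/L, and at the critical point k_a D_c = k_1 L, so D_c = (0.176/0.409) × 22.70 = 9.769 mg/L.
Minimum DO = C_s − D_c = 11.6 − 9.769 = 1.831 mg/L.
x_c = v t_c = 1.01 m/s × 3.118 d × 86400 s/d = 272100 m ≈ 272 km.

t_c ≈ 3.12 d; D_c ≈ 9.77 mg/L; min DO ≈ 1.83 mg/L; x_c ≈ 272 km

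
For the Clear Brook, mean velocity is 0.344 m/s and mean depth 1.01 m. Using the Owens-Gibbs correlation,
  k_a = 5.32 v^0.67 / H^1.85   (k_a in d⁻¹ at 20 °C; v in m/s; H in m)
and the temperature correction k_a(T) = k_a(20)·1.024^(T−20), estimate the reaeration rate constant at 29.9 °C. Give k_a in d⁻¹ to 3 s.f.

k_a(20) = 5.32 × 0.344^0.67 / 1.01^1.85 = 5.32 × 0.4892 / 1.019 = 2.555 d⁻¹.
k_a(29.9) = 2.555 × 1.024^(29.9−20) = 2.555 × 1.265 = 3.231 d⁻¹.

k_a ≈ 3.23 d⁻¹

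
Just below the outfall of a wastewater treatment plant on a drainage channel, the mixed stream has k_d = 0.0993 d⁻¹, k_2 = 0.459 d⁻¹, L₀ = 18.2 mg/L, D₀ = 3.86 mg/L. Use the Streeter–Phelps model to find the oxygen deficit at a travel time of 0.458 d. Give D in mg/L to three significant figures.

D ≈ 3.86 mg/L

k_d L₀/(k_2−k_d) = 0.0993×18.2/(0.459−0.0993) = 1.807/0.3597 = 5.024 mg/L.
e^(−k_d t) = e^(−0.0993×0.4580) = 0.9555; e^(−k_2 t) = e^(−0.459×0.4580) = 0.8104.
D = 5.024 × (0.9555 − 0.8104) + 3.86 × 0.8104 = 0.7292 + 3.128 = 3.857 mg/L.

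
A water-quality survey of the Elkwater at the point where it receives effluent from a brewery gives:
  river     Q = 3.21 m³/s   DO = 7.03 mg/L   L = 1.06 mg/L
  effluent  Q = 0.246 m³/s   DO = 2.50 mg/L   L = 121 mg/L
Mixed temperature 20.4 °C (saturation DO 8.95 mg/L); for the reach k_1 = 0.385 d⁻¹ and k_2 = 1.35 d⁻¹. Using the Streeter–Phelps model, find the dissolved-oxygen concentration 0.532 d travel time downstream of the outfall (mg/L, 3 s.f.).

Mixed DO = (3.21×7.03 + 0.246×2.50)/(3.21+0.246) = 23.18/3.456 = 6.708 mg/L.
Mixed L₀ = (3.21×1.06 + 0.246×121)/(3.456) = 33.17/3.456 = 9.597 mg/L.
Initial deficit D₀ = C_s − DO₀ = 8.95 − 6.708 = 2.242 mg/L.
D(0.532) = [0.385×9.597/(1.35−0.385)](e^(−0.385×0.532) − e^(−1.35×0.532)) + 2.242 e^(−1.35×0.532)
= 3.829 × (0.8148 − 0.4876) + 2.242 × 0.4876 = 2.346 mg/L.
DO = 8.95 − 2.346 = 6.604 mg/L.

DO ≈ 6.60 mg/L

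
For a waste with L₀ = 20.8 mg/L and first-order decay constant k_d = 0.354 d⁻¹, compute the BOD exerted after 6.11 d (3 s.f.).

y ≈ 18.4 mg/L

y_t = L₀(1 − e^(−k_d t)) = 20.8 × (1 − e^(−0.354×6.11))
= 20.8 × (1 − 0.1150) = 20.8 × 0.8850 = 18.41 mg/L.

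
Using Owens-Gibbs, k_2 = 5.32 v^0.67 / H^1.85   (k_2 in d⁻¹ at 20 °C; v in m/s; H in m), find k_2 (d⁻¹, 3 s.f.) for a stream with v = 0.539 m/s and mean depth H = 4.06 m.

k_2 ≈ 0.263 d⁻¹

k_2 = 5.32 × 0.539^0.67 / 4.06^1.85 = 5.32 × 0.6609 / 13.36 = 0.2632 d⁻¹.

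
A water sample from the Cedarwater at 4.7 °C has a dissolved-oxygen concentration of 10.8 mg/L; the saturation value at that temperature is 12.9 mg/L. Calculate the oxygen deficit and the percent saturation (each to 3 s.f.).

D = C_s − C = 12.9 − 10.8 = 2.10 mg/L.
% saturation = 10.8/12.9 × 100 = 83.7 %.

D ≈ 2.10 mg/L; 83.7 % saturation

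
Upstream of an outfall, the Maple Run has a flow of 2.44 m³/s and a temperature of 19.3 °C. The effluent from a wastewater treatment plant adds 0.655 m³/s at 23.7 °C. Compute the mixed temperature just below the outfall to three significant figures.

Flow-weighted mixing: C = (Q_r C_r + Q_w C_w)/(Q_r + Q_w)
= (2.44×19.3 + 0.655×23.7)/(2.44 + 0.655) = 62.62/3.095 = 20.23 °C.

20.2 °C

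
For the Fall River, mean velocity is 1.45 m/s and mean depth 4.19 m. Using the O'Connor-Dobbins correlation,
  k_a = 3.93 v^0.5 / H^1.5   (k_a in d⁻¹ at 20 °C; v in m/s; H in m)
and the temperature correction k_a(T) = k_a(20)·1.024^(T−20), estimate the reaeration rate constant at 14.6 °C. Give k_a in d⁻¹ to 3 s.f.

k_a(20) = 3.93 × 1.45^0.5 / 4.19^1.5 = 3.93 × 1.204 / 8.577 = 0.5518 d⁻¹.
k_a(14.6) = 0.5518 × 1.024^(14.6−20) = 0.5518 × 0.8798 = 0.4854 d⁻¹.

k_a ≈ 0.485 d⁻¹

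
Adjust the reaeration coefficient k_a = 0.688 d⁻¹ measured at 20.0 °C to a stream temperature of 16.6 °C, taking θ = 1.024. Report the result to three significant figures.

k_a ≈ 0.635 d⁻¹

k_a(T₂) = k_a(T₁) · θ^(T₂−T₁) = 0.688 × 1.024^(16.6−20.0)
= 0.688 × 1.024^-3.40 = 0.688 × 0.9225 = 0.6347 d⁻¹.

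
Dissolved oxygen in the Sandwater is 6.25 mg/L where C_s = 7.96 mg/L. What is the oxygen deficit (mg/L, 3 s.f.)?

D ≈ 1.71 mg/L

D = C_s − C = 7.96 − 6.25 = 1.71 mg/L.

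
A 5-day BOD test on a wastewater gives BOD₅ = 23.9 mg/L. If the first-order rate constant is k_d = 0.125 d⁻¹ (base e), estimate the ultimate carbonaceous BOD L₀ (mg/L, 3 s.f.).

L₀ ≈ 51.4 mg/L

BOD₅ = L₀(1 − e^(−5k_d)) ⇒ L₀ = BOD₅ / (1 − e^(−5×0.125))
= 23.9 / (1 − 0.5353) = 23.9 / 0.4647 = 51.43 mg/L.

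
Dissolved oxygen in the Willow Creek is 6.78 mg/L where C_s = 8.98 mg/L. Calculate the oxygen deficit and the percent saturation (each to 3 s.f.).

D = C_s − C = 8.98 − 6.78 = 2.20 mg/L.
% saturation = 6.78/8.98 × 100 = 75.5 %.

D ≈ 2.20 mg/L; 75.5 % saturation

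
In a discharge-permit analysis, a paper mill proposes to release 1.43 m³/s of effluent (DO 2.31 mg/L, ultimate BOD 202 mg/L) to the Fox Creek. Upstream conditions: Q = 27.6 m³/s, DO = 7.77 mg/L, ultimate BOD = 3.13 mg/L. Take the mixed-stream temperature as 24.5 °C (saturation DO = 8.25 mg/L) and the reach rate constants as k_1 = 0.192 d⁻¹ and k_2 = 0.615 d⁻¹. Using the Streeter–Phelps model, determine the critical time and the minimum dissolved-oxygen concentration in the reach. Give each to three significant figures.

Mixed DO = (27.6×7.77 + 1.43×2.31)/(27.6+1.43) = 217.8/29.03 = 7.501 mg/L.
Mixed L₀ = (27.6×3.13 + 1.43×202)/(29.03) = 375.2/29.03 = 12.93 mg/L.
Initial deficit D₀ = C_s − DO₀ = 8.25 − 7.501 = 0.7490 mg/L.
t_c = (1/0.4230) ln[(0.615/0.192)(1 − 0.7490×0.4230/(0.192×12.93))] = 2.364 × ln(2.794) = 2.429 d.
D_c = (0.192/0.615) × 12.93 × e^(−0.192×2.429) = 0.3122 × 12.93 × 0.6272 = 2.531 mg/L.
Minimum DO = 8.25 − 2.531 = 5.719 mg/L.

t_c ≈ 2.43 d; minimum DO ≈ 5.72 mg/L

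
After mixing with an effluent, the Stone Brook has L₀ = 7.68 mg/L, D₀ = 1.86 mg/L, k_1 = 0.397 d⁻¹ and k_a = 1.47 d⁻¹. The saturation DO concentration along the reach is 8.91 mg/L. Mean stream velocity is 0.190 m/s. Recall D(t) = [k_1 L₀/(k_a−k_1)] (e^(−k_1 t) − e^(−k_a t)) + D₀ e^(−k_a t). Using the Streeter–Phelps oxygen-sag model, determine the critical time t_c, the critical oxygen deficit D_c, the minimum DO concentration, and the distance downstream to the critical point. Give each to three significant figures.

t_c ≈ 0.229 d; D_c ≈ 1.89 mg/L; min DO ≈ 7.02 mg/L; x_c ≈ 3.77 km

With k_a/k_1 = 3.703 and 1 − D₀(k_a−k_1)/(k_1 L₀) = 0.3454,
t_c = ln(3.703 × 0.3454) / (1.47 − 0.397) = ln(1.279) / 1.073 = 0.2461/1.073 = 0.2294 d.
L(t_c) = L₀ e^(−k_1 t_c) = 7.68 × 0.9130 = 7.012 mg/L, and at the critical point k_a D_c = k_1 L, so D_c = (0.397/1.47) × 7.012 = 1.894 mg/L.
Minimum DO = C_s − D_c = 8.91 − 1.894 = 7.016 mg/L.
x_c = v t_c = 0.190 m/s × 0.2294 d × 86400 s/d = 3765 m ≈ 3.77 km.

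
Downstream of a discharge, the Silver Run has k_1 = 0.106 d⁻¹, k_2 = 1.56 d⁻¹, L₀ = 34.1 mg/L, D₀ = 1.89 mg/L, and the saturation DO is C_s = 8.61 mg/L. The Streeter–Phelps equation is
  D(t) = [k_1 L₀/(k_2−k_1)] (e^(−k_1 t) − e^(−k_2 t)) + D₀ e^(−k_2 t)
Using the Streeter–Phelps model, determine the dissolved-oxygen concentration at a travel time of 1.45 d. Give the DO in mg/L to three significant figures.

k_1 L₀/(k_2−k_1) = 0.106×34.1/(1.56−0.106) = 3.615/1.454 = 2.486 mg/L.
e^(−k_1 t) = e^(−0.106×1.450) = 0.8575; e^(−k_2 t) = e^(−1.56×1.450) = 0.1041.
D = 2.486 × (0.8575 − 0.1041) + 1.89 × 0.1041 = 1.873 + 0.1968 = 2.070 mg/L.
DO = C_s − D = 8.61 − 2.070 = 6.540 mg/L.

DO ≈ 6.54 mg/L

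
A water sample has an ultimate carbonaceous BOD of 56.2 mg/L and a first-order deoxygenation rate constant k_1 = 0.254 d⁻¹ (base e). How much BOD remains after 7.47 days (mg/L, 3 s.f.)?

L_t = L₀ e^(−k_1 t) = 56.2 × e^(−0.254×7.47) = 56.2 × 0.1500 = 8.428 mg/L.

L ≈ 8.43 mg/L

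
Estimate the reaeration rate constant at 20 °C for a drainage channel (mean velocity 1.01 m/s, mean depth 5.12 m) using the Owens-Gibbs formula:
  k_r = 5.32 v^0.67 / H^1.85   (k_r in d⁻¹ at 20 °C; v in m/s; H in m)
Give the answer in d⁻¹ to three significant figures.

k_r = 5.32 × 1.01^0.67 / 5.12^1.85 = 5.32 × 1.007 / 20.52 = 0.2610 d⁻¹.

k_r ≈ 0.261 d⁻¹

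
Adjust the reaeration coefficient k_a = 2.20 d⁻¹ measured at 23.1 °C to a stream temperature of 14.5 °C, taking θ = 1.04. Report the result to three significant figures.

k_a ≈ 1.57 d⁻¹

k_a(T₂) = k_a(T₁) · θ^(T₂−T₁) = 2.20 × 1.04^(14.5−23.1)
= 2.20 × 1.04^-8.60 = 2.20 × 0.7137 = 1.570 d⁻¹.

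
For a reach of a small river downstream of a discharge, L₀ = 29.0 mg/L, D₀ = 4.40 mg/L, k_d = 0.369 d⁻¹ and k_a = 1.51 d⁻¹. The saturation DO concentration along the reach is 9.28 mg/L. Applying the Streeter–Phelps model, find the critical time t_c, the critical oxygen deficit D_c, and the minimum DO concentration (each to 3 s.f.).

At the critical point dD/dt = 0, so k_d L₀ e^(−k_d t) = k_a D. Substituting D(t) from the Streeter–Phelps equation and solving for t gives
t_c = ln[(k_a/k_d)(1 − D₀(k_a−k_d)/(k_d L₀))] / (k_a−k_d).
Here k_a−k_d = 1.141 d⁻¹ and 1 − D₀(k_a−k_d)/(k_d L₀) = 1 − 4.40×1.141/(0.369×29.0) = 0.5308, so
t_c = ln(4.092 × 0.5308) / 1.141 = 0.7758 / 1.141 = 0.6799 d.
L(t_c) = L₀ e^(−k_d t_c) = 29.0 × 0.7781 = 22.57 mg/L, and at the critical point k_a D_c = k_d L, so D_c = (0.369/1.51) × 22.57 = 5.514 mg/L.
Minimum DO = C_s − D_c = 9.28 − 5.514 = 3.766 mg/L.

t_c ≈ 0.680 d; D_c ≈ 5.51 mg/L; min DO ≈ 3.77 mg/L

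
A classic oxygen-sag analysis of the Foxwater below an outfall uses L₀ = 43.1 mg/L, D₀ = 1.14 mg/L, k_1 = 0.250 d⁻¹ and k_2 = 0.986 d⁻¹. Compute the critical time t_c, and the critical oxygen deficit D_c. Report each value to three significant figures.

t_c = [1/(k_2−k_1)] ln[(k_2/k_1)(1 − D₀(k_2−k_1)/(k_1 L₀))]
= [1/(0.986−0.250)] ln[(0.986/0.250)(1 − 1.14×0.7360/(0.250×43.1))]
= (1/0.7360) ln[3.944 × 0.9221] = 1.359 × ln(3.637) = 1.359 × 1.291 = 1.754 d.
D_c = (k_1/k_2) L₀ e^(−k_1 t_c) = (0.250/0.986) × 43.1 × e^(−0.250×1.754) = 0.2535 × 43.1 × 0.6450 = 7.048 mg/L.

t_c ≈ 1.75 d; D_c ≈ 7.05 mg/L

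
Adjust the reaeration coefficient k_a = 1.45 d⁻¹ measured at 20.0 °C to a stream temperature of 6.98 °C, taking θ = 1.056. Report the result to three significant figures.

k_a(T₂) = k_a(T₁) · θ^(T₂−T₁) = 1.45 × 1.056^(6.98−20.0)
= 1.45 × 1.056^-13.0 = 1.45 × 0.4919 = 0.7133 d⁻¹.

k_a ≈ 0.713 d⁻¹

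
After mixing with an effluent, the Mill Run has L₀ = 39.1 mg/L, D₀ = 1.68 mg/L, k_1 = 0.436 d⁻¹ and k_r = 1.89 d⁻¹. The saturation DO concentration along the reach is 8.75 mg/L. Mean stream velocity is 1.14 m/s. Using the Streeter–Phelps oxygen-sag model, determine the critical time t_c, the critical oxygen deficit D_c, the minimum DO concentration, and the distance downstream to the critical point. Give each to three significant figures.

At the critical point dD/dt = 0, so k_1 L₀ e^(−k_1 t) = k_r D. Substituting D(t) from the Streeter–Phelps equation and solving for t gives
t_c = ln[(k_r/k_1)(1 − D₀(k_r−k_1)/(k_1 L₀))] / (k_r−k_1).
Here k_r−k_1 = 1.454 d⁻¹ and 1 − D₀(k_r−k_1)/(k_1 L₀) = 1 − 1.68×1.454/(0.436×39.1) = 0.8567, so
t_c = ln(4.335 × 0.8567) / 1.454 = 1.312 / 1.454 = 0.9024 d.
D_c = (k_1/k_r) L₀ e^(−k_1 t_c) = (0.436/1.89) × 39.1 × e^(−0.436×0.9024) = 0.2307 × 39.1 × 0.6747 = 6.086 mg/L.
Minimum DO = C_s − D_c = 8.75 − 6.086 = 2.664 mg/L.
x_c = v t_c = 1.14 m/s × 0.9024 d × 86400 s/d = 88880 m ≈ 88.9 km.

t_c ≈ 0.902 d; D_c ≈ 6.09 mg/L; min DO ≈ 2.66 mg/L; x_c ≈ 88.9 km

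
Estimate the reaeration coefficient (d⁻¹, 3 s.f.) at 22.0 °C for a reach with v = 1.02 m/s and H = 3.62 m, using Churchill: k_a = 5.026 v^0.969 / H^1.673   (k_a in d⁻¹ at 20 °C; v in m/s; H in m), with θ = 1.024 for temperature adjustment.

k_a(20) = 5.026 × 1.02^0.969 / 3.62^1.673 = 5.026 × 1.019 / 8.604 = 0.5954 d⁻¹.
k_a(22.0) = 0.5954 × 1.024^(22.0−20) = 0.5954 × 1.049 = 0.6244 d⁻¹.

k_a ≈ 0.624 d⁻¹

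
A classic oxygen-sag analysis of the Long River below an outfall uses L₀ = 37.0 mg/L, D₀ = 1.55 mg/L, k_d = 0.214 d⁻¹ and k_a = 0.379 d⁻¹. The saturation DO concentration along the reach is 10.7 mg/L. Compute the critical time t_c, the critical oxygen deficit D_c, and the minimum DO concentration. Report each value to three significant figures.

With k_a/k_d = 1.771 and 1 − D₀(k_a−k_d)/(k_d L₀) = 0.9677,
t_c = ln(1.771 × 0.9677) / (0.379 − 0.214) = ln(1.714) / 0.1650 = 0.5387/0.1650 = 3.265 d.
L(t_c) = L₀ e^(−k_d t_c) = 37.0 × 0.4972 = 18.40 mg/L, and at the critical point k_a D_c = k_d L, so D_c = (0.214/0.379) × 18.40 = 10.39 mg/L.
Minimum DO = C_s − D_c = 10.7 − 10.39 = 0.3121 mg/L.

t_c ≈ 3.27 d; D_c ≈ 10.4 mg/L; min DO ≈ 0.312 mg/L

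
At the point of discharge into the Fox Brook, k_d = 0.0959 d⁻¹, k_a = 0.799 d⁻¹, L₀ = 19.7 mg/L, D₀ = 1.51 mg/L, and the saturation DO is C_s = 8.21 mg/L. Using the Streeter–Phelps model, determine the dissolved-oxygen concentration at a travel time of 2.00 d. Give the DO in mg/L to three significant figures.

DO ≈ 6.23 mg/L

k_d L₀/(k_a−k_d) = 0.0959×19.7/(0.799−0.0959) = 1.889/0.7031 = 2.687 mg/L.
e^(−k_d t) = e^(−0.0959×2.000) = 0.8255; e^(−k_a t) = e^(−0.799×2.000) = 0.2023.
D = 2.687 × (0.8255 − 0.2023) + 1.51 × 0.2023 = 1.674 + 0.3055 = 1.980 mg/L.
DO = C_s − D = 8.21 − 1.980 = 6.230 mg/L.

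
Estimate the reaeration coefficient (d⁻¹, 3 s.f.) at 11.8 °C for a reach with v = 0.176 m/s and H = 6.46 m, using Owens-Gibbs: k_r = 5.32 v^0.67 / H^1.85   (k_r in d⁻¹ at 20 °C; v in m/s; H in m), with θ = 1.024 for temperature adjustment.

k_r ≈ 0.0434 d⁻¹

k_r(20) = 5.32 × 0.176^0.67 / 6.46^1.85 = 5.32 × 0.3122 / 31.54 = 0.05266 d⁻¹.
k_r(11.8) = 0.05266 × 1.024^(11.8−20) = 0.05266 × 0.8233 = 0.04335 d⁻¹.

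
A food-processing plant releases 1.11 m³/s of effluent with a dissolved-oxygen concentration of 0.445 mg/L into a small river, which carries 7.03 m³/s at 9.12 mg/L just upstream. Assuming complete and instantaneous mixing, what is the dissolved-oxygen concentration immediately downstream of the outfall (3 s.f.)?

Flow-weighted mixing: C = (Q_r C_r + Q_w C_w)/(Q_r + Q_w)
= (7.03×9.12 + 1.11×0.445)/(7.03 + 1.11) = 64.61/8.140 = 7.937 mg/L.

7.94 mg/L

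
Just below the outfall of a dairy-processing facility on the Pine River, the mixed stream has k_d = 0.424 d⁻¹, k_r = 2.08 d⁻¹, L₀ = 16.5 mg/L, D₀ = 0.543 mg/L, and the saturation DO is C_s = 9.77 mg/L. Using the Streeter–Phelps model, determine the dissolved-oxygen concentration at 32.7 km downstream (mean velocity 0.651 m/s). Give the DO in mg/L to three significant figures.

Travel time t = x/v = 32.7 km / (0.651 m/s) = 32700 m / 0.651 m/s = 50230 s = 0.5814 d.
k_d L₀/(k_r−k_d) = 0.424×16.5/(2.08−0.424) = 6.996/1.656 = 4.225 mg/L.
e^(−k_d t) = e^(−0.424×0.5814) = 0.7815; e^(−k_r t) = e^(−2.08×0.5814) = 0.2984.
D = 4.225 × (0.7815 − 0.2984) + 0.543 × 0.2984 = 2.041 + 0.1620 = 2.203 mg/L.
DO = C_s − D = 9.77 − 2.203 = 7.567 mg/L.

DO ≈ 7.57 mg/L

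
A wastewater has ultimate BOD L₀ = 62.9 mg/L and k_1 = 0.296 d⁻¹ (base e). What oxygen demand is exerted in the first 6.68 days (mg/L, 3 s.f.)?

y ≈ 54.2 mg/L

y_t = L₀(1 − e^(−k_1 t)) = 62.9 × (1 − e^(−0.296×6.68))
= 62.9 × (1 − 0.1384) = 62.9 × 0.8616 = 54.19 mg/L.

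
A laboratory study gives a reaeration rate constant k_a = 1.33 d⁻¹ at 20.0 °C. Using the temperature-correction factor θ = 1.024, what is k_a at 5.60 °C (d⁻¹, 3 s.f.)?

k_a(T₂) = k_a(T₁) · θ^(T₂−T₁) = 1.33 × 1.024^(5.60−20.0)
= 1.33 × 1.024^-14.4 = 1.33 × 0.7107 = 0.9452 d⁻¹.

k_a ≈ 0.945 d⁻¹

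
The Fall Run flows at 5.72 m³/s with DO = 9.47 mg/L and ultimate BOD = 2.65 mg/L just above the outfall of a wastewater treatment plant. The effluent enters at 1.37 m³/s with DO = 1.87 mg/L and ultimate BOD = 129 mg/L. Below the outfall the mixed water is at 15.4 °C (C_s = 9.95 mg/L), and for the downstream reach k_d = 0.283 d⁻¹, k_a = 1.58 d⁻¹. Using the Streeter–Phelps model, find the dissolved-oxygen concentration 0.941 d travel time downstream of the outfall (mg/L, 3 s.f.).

DO ≈ 6.32 mg/L

Mixed DO = (5.72×9.47 + 1.37×1.87)/(5.72+1.37) = 56.73/7.090 = 8.001 mg/L.
Mixed L₀ = (5.72×2.65 + 1.37×129)/(7.090) = 191.9/7.090 = 27.06 mg/L.
Initial deficit D₀ = C_s − DO₀ = 9.95 − 8.001 = 1.949 mg/L.
D(0.941) = [0.283×27.06/(1.58−0.283)](e^(−0.283×0.941) − e^(−1.58×0.941)) + 1.949 e^(−1.58×0.941)
= 5.905 × (0.7662 − 0.2261) + 1.949 × 0.2261 = 3.630 mg/L.
DO = 9.95 − 3.630 = 6.320 mg/L.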